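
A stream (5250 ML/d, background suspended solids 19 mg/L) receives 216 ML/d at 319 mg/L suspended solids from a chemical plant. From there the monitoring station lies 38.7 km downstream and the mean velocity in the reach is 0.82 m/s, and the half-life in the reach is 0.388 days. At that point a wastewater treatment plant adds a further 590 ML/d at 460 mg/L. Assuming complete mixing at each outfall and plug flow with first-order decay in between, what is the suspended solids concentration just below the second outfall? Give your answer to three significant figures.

55.3 mg/L

Flow-weighted average: C = (5250·19.00 + 216.0·319.0) / 5466 = 168700/5466 = 30.86 mg/L; combined flow 5466 ML/d.
Travel time t = 38.7·1000 / 0.82 = 47200 s = 13.11 h.
Half-life 0.388 d → k = ln 2 / 0.388 = 1.786 d⁻¹.
After decay, C = 30.86 × e^(−kt) = 30.86 × 0.3769 = 11.63 mg/L.
Second outfall: C = (5466·11.63 + 590.0·460.0)/6056 = 55.31 mg/L.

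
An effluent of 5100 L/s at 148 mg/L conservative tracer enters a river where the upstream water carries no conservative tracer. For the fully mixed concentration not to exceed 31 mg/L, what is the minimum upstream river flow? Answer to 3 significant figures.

19200 L/s

Set C_mix = 31: (Q·0 + 5100·148.0) / (Q + 5100) = 31
→ Q = 5100·(148.0 − 31)/(31 − 0) = 19250 L/s.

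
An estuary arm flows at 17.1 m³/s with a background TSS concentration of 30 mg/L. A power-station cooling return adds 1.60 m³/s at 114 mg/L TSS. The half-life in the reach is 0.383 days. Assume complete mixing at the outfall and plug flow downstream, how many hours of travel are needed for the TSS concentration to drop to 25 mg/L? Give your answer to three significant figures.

5.27 h

Mixed concentration C = ΣQC/ΣQ = (17.10·30.00 + 1.600·114.0) / 18.70 = 695.4/18.70 = 37.19 mg/L.
Half-life 0.383 d → k = ln 2 / 0.383 = 1.810 d⁻¹.
37.19·exp(−k·t) = 25 → t = ln(37.19/25)/k = 18960 s = 5.266 h.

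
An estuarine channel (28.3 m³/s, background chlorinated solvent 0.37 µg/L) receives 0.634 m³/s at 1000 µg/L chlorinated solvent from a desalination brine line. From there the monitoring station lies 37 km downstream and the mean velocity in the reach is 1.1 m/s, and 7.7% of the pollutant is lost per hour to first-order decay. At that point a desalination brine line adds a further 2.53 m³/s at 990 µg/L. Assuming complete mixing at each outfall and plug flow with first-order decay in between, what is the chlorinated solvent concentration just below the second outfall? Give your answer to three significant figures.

89.3 µg/L

Mass balance: C = (28.30·0.3700 + 0.6340·1000) / 28.93 = 644.5/28.93 = 22.27 µg/L; combined flow 28.93 m³/s.
Travel time t = 37·1000 / 1.1 = 33640 s = 9.343 h.
7.7%/h lost → k = −ln(1 − 0.077) = 0.08013 h⁻¹.
Decay over the reach: 22.27·exp(−kt) = 22.27·0.4730 = 10.54 µg/L.
At the second outfall, C = (28.93·10.54 + 2.530·990.0) / (28.93 + 2.530) = 89.29 µg/L.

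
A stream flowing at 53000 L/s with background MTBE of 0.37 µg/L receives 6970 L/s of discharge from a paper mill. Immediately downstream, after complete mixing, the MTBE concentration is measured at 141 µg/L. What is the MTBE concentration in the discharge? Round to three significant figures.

1210 µg/L

Mass balance: 53000·0.3700 + 6970·Cₑ = 59970·141.0
→ Cₑ = (59970·141.0 − 53000·0.3700) / 6970 = 1210 µg/L.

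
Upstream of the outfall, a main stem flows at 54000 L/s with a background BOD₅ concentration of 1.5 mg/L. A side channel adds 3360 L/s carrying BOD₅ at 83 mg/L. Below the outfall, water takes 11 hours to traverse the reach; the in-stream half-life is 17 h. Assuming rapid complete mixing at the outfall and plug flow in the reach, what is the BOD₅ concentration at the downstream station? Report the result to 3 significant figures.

4.01 mg/L

After mixing, C = (54000·1.500 + 3360·83.00) / 57360 = 359900/57360 = 6.274 mg/L.
Half-life 17 h → k = ln 2 / 17 = 0.04077 h⁻¹ = 0.9786 d⁻¹.
After decay, C = 6.274 × e^(−kt) = 6.274 × 0.6386 = 4.006 mg/L.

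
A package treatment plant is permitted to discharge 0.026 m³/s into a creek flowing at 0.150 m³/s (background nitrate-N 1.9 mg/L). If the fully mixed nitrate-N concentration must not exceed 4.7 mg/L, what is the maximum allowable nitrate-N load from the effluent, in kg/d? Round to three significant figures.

46.8 kg/d

Mass balance at the limit: 0.1500·1.900 + 0.02600·Cₑ = 0.1760·4.7 → Cₑ = 20.85 mg/L.
Load = 0.02600 m³/s × 20.85 g/m³ × 86 400 s/d = 46.85 kg/d.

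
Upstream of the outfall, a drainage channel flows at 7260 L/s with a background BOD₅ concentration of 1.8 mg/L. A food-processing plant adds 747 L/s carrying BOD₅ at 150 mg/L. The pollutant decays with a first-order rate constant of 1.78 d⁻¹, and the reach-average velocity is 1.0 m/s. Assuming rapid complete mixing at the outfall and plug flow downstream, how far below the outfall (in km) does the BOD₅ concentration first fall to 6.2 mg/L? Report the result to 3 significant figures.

Mass balance: C = (7260·1.800 + 747.0·150.0) / 8007 = 125100/8007 = 15.63 mg/L.
Set 15.63·exp(−k·t) = 6.2 → t = ln(15.63/6.2)/k = 44870 s = 12.46 h.
Distance = v·t = 1.0·44870 = 44870 m = 44.87 km.

44.9 km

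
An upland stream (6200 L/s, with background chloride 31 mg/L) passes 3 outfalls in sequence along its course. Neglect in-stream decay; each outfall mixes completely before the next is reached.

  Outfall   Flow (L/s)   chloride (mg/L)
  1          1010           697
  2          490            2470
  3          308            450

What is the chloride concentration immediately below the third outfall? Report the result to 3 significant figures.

Below outfall 1: Q → 7210 L/s, C = (6200·31.00 + 1010·697.0)/7210 = 124.3 mg/L.
Below outfall 2: Q → 7700 L/s, C = (7210·124.3 + 490.0·2470)/7700 = 273.6 mg/L.
Below outfall 3: Q → 8008 L/s, C = (7700·273.6 + 308.0·450.0)/8008 = 280.4 mg/L.

280 mg/L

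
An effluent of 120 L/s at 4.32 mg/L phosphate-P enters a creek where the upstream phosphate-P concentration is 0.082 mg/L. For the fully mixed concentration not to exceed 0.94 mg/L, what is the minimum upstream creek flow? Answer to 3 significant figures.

473 L/s

Set C_mix = 0.94: (Q·0.08200 + 120.0·4.320) / (Q + 120.0) = 0.94
→ Q = 120.0·(4.320 − 0.94)/(0.94 − 0.08200) = 472.7 L/s.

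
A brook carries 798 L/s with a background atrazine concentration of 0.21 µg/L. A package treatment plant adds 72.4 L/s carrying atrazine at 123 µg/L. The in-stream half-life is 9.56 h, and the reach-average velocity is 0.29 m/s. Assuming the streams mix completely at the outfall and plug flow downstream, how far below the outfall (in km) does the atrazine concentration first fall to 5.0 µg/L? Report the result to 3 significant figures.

10.6 km

After mixing, C = (798.0·0.2100 + 72.40·123.0) / 870.4 = 9073/870.4 = 10.42 µg/L.
Half-life 9.56 h → k = ln 2 / 9.56 = 0.07250 h⁻¹ = 1.740 d⁻¹.
Set 10.42·exp(−k·t) = 5.0 → t = ln(10.42/5.0)/k = 36480 s = 10.13 h.
Distance = v·t = 0.29·36480 = 10580 m = 10.58 km.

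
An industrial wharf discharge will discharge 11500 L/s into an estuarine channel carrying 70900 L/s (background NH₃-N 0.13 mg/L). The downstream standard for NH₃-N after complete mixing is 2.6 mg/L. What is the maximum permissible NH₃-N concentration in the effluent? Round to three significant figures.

At the limit, (Qr·Cr + Qe·Cₑ)/(Qr + Qe) = 2.6:
Cₑ = (82400·2.6 − 70900·0.1300) / 11500 = 17.83 mg/L.

17.8 mg/L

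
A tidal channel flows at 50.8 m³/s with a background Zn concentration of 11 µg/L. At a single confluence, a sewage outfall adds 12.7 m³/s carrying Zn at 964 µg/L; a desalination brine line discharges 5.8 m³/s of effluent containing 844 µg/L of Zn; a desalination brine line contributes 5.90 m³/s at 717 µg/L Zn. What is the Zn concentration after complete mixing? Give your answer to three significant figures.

292 µg/L

Mass balance: C = (50.80·11.00 + 12.70·964.0 + 5.800·844.0 + 5.900·717.0) / 75.20 = 21930/75.20 = 291.6 µg/L.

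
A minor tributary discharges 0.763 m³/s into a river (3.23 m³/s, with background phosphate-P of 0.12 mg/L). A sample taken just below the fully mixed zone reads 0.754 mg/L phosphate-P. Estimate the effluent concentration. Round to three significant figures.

3.44 mg/L

Mass balance: 3.230·0.1200 + 0.7630·Cₑ = 3.993·0.7540
→ Cₑ = (3.993·0.7540 − 3.230·0.1200) / 0.7630 = 3.438 mg/L.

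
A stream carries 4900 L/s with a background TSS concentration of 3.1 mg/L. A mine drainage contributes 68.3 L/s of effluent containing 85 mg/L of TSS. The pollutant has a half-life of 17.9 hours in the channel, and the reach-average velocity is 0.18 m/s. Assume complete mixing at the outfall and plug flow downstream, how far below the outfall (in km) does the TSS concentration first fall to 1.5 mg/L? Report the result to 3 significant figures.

Conservation of mass: C = (4900·3.100 + 68.30·85.00) / 4968 = 21000/4968 = 4.226 mg/L.
Half-life 17.9 h → k = ln 2 / 17.9 = 0.03872 h⁻¹ = 0.9294 d⁻¹.
Set 4.226·exp(−k·t) = 1.5 → t = ln(4.226/1.5)/k = 96290 s = 26.75 h.
Distance = v·t = 0.18·96290 = 17330 m = 17.33 km.

17.3 km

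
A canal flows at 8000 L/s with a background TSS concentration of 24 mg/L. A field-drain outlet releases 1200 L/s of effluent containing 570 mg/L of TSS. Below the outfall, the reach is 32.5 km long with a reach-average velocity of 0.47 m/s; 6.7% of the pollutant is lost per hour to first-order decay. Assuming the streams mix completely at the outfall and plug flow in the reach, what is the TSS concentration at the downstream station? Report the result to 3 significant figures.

25.1 mg/L

Mass balance: C = (8000·24.00 + 1200·570.0) / 9200 = 876000/9200 = 95.22 mg/L.
Travel time t = 32.5·1000 / 0.47 = 69150 s = 19.21 h.
6.7%/h lost → k = −ln(1 − 0.067) = 0.06935 h⁻¹.
First-order decay: C = 95.22·exp(−k·t) = 95.22·0.2639 = 25.13 mg/L.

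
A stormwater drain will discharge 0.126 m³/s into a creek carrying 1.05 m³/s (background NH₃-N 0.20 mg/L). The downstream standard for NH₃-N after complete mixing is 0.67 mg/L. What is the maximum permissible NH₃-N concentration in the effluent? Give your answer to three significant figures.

4.59 mg/L

At the limit, (Qr·Cr + Qe·Cₑ)/(Qr + Qe) = 0.67:
Cₑ = (1.176·0.67 − 1.050·0.2000) / 0.1260 = 4.587 mg/L.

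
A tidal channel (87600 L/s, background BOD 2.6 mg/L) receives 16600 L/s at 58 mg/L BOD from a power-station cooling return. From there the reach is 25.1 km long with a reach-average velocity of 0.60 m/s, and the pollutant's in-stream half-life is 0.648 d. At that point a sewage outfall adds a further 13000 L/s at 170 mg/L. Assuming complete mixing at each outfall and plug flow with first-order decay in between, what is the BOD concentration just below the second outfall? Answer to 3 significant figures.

24.9 mg/L

Flow-weighted average: C = (87600·2.600 + 16600·58.00) / 104200 = 1191000/104200 = 11.43 mg/L; combined flow 104200 L/s.
Travel time t = 25.1·1000 / 0.60 = 41830 s = 11.62 h.
Half-life 0.648 d → k = ln 2 / 0.648 = 1.070 d⁻¹.
Applying C = C₀e^(−kt): 11.43 × 0.5958 = 6.807 mg/L.
At the second outfall, C = (104200·6.807 + 13000·170.0) / (104200 + 13000) = 24.91 mg/L.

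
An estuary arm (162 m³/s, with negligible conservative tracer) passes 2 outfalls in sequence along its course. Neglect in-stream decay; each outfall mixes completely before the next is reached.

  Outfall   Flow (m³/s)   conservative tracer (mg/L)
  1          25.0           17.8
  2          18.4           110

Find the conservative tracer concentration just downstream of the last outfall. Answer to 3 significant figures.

After outfall 1: Q = 162.0 + 25.00 = 187.0 m³/s; C = (162.0·0 + 25.00·17.80)/187.0 = 2.380 mg/L.
After outfall 2: Q = 187.0 + 18.40 = 205.4 m³/s; C = (187.0·2.380 + 18.40·110.0)/205.4 = 12.02 mg/L.

12.0 mg/L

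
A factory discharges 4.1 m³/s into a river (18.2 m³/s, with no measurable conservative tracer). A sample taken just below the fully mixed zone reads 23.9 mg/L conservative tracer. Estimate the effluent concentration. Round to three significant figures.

130 mg/L

Mass balance: 18.20·0 + 4.100·Cₑ = 22.30·23.90
→ Cₑ = (22.30·23.90 − 18.20·0) / 4.100 = 130.0 mg/L.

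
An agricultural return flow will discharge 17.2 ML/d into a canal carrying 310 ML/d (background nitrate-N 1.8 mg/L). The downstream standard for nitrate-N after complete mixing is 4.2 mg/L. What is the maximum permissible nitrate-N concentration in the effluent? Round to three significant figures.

47.5 mg/L

At the limit, (Qr·Cr + Qe·Cₑ)/(Qr + Qe) = 4.2:
Cₑ = (327.2·4.2 − 310.0·1.800) / 17.20 = 47.46 mg/L.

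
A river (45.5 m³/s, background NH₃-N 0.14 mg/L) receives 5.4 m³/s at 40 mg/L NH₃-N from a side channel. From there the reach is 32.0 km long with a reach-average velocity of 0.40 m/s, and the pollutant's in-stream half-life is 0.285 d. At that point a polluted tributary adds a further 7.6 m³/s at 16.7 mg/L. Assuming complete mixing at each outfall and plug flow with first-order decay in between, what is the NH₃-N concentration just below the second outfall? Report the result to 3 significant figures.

2.57 mg/L

Flow-weighted average: C = (45.50·0.1400 + 5.400·40.00) / 50.90 = 222.4/50.90 = 4.369 mg/L; combined flow 50.90 m³/s.
Travel time t = 32.0·1000 / 0.40 = 80000 s = 22.22 h.
Half-life 0.285 d → k = ln 2 / 0.285 = 2.432 d⁻¹.
First-order decay: C = 4.369·exp(−k·t) = 4.369·0.1052 = 0.4596 mg/L.
At the second outfall, C = (50.90·0.4596 + 7.600·16.70) / (50.90 + 7.600) = 2.569 mg/L.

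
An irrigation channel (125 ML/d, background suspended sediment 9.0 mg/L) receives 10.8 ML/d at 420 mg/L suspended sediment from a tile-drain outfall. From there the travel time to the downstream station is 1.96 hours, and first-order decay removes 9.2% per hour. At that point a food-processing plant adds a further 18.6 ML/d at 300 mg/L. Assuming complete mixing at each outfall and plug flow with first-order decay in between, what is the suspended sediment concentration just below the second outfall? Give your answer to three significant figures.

Flow-weighted average: C = (125.0·9.000 + 10.80·420.0) / 135.8 = 5661/135.8 = 41.69 mg/L; combined flow 135.8 ML/d.
9.2%/h lost → k = −ln(1 − 0.092) = 0.09651 h⁻¹.
First-order decay: C = 41.69·exp(−k·t) = 41.69·0.8277 = 34.50 mg/L.
At the second outfall, C = (135.8·34.50 + 18.60·300.0) / (135.8 + 18.60) = 66.49 mg/L.

66.5 mg/L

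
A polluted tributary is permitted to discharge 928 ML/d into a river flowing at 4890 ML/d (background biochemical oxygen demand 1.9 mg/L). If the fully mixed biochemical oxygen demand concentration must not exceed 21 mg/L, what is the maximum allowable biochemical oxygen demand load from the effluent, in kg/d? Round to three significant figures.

Mass balance at the limit: 4890·1.900 + 928.0·Cₑ = 5818·21 → Cₑ = 121.6 mg/L.
928.0 ML/d = 10.74 m³/s. Load = 10.74 m³/s × 121.6 g/m³ × 86 400 s/d = 112900 kg/d.

113000 kg/d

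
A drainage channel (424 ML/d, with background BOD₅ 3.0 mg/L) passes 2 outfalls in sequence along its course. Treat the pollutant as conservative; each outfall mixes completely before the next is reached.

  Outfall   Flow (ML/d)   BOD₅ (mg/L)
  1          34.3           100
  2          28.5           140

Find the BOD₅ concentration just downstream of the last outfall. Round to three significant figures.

Outfall 1: combined Q = 458.3 ML/d; C = (424.0·3.000 + 34.30·100.0)/458.3 = 10.26 mg/L.
Outfall 2: combined Q = 486.8 ML/d; C = (458.3·10.26 + 28.50·140.0)/486.8 = 17.86 mg/L.

17.9 mg/L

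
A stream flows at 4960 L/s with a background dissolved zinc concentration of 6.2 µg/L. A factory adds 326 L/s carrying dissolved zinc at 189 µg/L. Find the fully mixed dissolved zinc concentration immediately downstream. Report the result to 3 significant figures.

Conservation of mass: C = (4960·6.200 + 326.0·189.0) / 5286 = 92370/5286 = 17.47 µg/L.

17.5 µg/L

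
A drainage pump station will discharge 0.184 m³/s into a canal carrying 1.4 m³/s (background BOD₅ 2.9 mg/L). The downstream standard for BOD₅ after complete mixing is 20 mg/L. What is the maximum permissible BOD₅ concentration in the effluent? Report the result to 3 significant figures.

At the limit, (Qr·Cr + Qe·Cₑ)/(Qr + Qe) = 20:
Cₑ = (1.584·20 − 1.400·2.900) / 0.1840 = 150.1 mg/L.

150 mg/L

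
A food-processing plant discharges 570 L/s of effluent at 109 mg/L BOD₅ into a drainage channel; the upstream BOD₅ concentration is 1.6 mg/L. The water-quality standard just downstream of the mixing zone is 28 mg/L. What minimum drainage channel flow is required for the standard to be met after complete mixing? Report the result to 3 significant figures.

1750 L/s

Set C_mix = 28: (Q·1.600 + 570.0·109.0) / (Q + 570.0) = 28
→ Q = 570.0·(109.0 − 28)/(28 − 1.600) = 1749 L/s.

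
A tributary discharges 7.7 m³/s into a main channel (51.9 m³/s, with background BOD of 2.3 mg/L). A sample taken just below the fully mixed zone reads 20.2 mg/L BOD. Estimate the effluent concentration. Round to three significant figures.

141 mg/L

Mass balance: 51.90·2.300 + 7.700·Cₑ = 59.60·20.20
→ Cₑ = (59.60·20.20 − 51.90·2.300) / 7.700 = 140.9 mg/L.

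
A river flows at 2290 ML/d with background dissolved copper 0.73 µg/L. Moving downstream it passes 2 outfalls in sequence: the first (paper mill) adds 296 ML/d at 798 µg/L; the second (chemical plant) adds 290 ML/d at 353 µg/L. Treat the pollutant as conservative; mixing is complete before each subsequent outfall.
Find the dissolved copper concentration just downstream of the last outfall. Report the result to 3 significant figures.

Outfall 1: combined Q = 2586 ML/d; C = (2290·0.7300 + 296.0·798.0)/2586 = 91.99 µg/L.
Outfall 2: combined Q = 2876 ML/d; C = (2586·91.99 + 290.0·353.0)/2876 = 118.3 µg/L.

118 µg/L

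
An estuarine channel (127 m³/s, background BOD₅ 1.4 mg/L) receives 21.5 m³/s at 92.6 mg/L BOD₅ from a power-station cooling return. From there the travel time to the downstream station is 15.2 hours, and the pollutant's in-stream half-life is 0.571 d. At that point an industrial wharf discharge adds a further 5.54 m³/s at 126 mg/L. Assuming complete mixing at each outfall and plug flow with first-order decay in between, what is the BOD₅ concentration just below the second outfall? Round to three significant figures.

11.1 mg/L

After mixing, C = (127.0·1.400 + 21.50·92.60) / 148.5 = 2169/148.5 = 14.60 mg/L; combined flow 148.5 m³/s.
Half-life 0.571 d → k = ln 2 / 0.571 = 1.214 d⁻¹.
After decay, C = 14.60 × e^(−kt) = 14.60 × 0.4636 = 6.770 mg/L.
At the second outfall, C = (148.5·6.770 + 5.540·126.0) / (148.5 + 5.540) = 11.06 mg/L.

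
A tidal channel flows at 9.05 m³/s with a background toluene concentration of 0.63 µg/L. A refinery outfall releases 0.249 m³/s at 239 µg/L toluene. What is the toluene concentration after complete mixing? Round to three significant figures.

Conservation of mass: C = (9.050·0.6300 + 0.2490·239.0) / 9.299 = 65.21/9.299 = 7.013 µg/L.

7.01 µg/L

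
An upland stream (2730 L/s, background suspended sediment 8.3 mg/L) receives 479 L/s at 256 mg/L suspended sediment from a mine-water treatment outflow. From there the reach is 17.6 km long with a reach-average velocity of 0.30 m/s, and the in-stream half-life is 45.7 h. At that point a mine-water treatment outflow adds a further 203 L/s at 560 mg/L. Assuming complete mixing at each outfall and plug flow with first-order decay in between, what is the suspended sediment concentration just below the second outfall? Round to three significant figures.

66.6 mg/L

After mixing, C = (2730·8.300 + 479.0·256.0) / 3209 = 145300/3209 = 45.27 mg/L; combined flow 3209 L/s.
Travel time t = 17.6·1000 / 0.30 = 58670 s = 16.30 h.
Half-life 45.7 h → k = ln 2 / 45.7 = 0.01517 h⁻¹ = 0.3640 d⁻¹.
First-order decay: C = 45.27·exp(−k·t) = 45.27·0.7810 = 35.36 mg/L.
Second outfall: C = (3209·35.36 + 203.0·560.0)/3412 = 66.57 mg/L.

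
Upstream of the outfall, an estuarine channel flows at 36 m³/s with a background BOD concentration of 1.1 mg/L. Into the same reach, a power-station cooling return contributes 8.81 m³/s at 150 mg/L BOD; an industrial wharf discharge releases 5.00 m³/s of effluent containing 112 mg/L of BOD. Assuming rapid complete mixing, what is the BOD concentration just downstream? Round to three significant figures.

Conservation of mass: C = (36.00·1.100 + 8.810·150.0 + 5.000·112.0) / 49.81 = 1921/49.81 = 38.57 mg/L.

38.6 mg/L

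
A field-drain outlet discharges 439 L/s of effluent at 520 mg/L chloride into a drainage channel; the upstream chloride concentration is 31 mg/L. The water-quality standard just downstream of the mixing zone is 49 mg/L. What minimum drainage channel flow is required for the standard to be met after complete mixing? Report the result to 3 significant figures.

Set C_mix = 49: (Q·31.00 + 439.0·520.0) / (Q + 439.0) = 49
→ Q = 439.0·(520.0 − 49)/(49 − 31.00) = 11490 L/s.

11500 L/s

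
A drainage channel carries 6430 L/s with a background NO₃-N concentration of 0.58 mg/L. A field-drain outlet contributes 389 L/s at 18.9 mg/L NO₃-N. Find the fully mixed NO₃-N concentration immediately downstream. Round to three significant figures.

Flow-weighted average: C = (6430·0.5800 + 389.0·18.90) / 6819 = 11080/6819 = 1.625 mg/L.

1.63 mg/L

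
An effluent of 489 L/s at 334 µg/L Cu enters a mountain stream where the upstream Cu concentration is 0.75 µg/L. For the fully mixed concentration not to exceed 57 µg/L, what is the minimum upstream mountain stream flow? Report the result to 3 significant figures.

2410 L/s

Set C_mix = 57: (Q·0.7500 + 489.0·334.0) / (Q + 489.0) = 57
→ Q = 489.0·(334.0 − 57)/(57 − 0.7500) = 2408 L/s.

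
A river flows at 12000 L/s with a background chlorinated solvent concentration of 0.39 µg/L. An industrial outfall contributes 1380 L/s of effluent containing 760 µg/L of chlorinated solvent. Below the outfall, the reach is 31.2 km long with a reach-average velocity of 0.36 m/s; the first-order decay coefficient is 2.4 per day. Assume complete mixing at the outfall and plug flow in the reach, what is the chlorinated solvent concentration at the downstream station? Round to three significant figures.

After mixing, C = (12000·0.3900 + 1380·760.0) / 13380 = 1053000/13380 = 78.74 µg/L.
Travel time t = 31.2·1000 / 0.36 = 86670 s = 24.07 h.
First-order decay: C = 78.74·exp(−k·t) = 78.74·0.09005 = 7.090 µg/L.

7.09 µg/L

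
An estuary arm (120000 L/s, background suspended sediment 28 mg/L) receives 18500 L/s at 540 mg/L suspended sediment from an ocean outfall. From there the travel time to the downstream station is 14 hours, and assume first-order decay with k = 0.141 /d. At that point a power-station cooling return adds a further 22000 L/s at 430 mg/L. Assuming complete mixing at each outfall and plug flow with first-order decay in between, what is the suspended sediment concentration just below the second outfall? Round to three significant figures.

136 mg/L

Conservation of mass: C = (120000·28.00 + 18500·540.0) / 138500 = 13350000/138500 = 96.39 mg/L; combined flow 138500 L/s.
Decay over the reach: 96.39·exp(−kt) = 96.39·0.9210 = 88.78 mg/L.
Second outfall: C = (138500·88.78 + 22000·430.0)/160500 = 135.6 mg/L.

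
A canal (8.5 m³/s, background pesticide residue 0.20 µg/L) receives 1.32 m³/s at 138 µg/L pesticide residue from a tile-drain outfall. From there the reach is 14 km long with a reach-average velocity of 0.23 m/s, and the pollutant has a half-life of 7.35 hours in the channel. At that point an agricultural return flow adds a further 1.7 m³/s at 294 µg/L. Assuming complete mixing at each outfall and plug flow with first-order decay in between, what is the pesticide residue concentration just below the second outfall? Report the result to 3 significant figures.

After mixing, C = (8.500·0.2000 + 1.320·138.0) / 9.820 = 183.9/9.820 = 18.72 µg/L; combined flow 9.820 m³/s.
Travel time t = 14·1000 / 0.23 = 60870 s = 16.91 h.
Half-life 7.35 h → k = ln 2 / 7.35 = 0.09431 h⁻¹ = 2.263 d⁻¹.
After decay, C = 18.72 × e^(−kt) = 18.72 × 0.2030 = 3.801 µg/L.
Second outfall: C = (9.820·3.801 + 1.700·294.0)/11.52 = 46.63 µg/L.

46.6 µg/L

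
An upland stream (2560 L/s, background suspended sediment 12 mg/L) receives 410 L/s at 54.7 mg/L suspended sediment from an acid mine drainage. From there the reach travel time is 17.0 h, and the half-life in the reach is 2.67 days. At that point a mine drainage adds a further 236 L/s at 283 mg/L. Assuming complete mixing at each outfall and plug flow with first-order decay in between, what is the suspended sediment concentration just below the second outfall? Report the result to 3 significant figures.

34.6 mg/L

Mass balance: C = (2560·12.00 + 410.0·54.70) / 2970 = 53150/2970 = 17.89 mg/L; combined flow 2970 L/s.
Half-life 2.67 d → k = ln 2 / 2.67 = 0.2596 d⁻¹.
After decay, C = 17.89 × e^(−kt) = 17.89 × 0.8320 = 14.89 mg/L.
Second outfall: C = (2970·14.89 + 236.0·283.0)/3206 = 34.63 mg/L.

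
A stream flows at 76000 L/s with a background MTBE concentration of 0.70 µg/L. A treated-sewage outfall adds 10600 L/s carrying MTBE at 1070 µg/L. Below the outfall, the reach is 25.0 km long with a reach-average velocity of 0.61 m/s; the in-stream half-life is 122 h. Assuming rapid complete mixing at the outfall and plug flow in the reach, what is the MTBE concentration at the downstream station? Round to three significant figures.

Mixed concentration C = ΣQC/ΣQ = (76000·0.7000 + 10600·1070) / 86600 = 11400000/86600 = 131.6 µg/L.
Travel time t = 25.0·1000 / 0.61 = 40980 s = 11.38 h.
Half-life 122 h → k = ln 2 / 122 = 0.005682 h⁻¹ = 0.1364 d⁻¹.
First-order decay: C = 131.6·exp(−k·t) = 131.6·0.9374 = 123.3 µg/L.

123 µg/L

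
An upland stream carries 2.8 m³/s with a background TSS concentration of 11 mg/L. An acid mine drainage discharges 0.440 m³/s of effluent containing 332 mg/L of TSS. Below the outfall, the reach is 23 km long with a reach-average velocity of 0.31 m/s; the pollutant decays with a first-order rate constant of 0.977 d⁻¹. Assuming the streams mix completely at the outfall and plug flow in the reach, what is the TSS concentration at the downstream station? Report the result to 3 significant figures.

23.6 mg/L

Conservation of mass: C = (2.800·11.00 + 0.4400·332.0) / 3.240 = 176.9/3.240 = 54.59 mg/L.
Travel time t = 23·1000 / 0.31 = 74190 s = 20.61 h.
Applying C = C₀e^(−kt): 54.59 × 0.4322 = 23.59 mg/L.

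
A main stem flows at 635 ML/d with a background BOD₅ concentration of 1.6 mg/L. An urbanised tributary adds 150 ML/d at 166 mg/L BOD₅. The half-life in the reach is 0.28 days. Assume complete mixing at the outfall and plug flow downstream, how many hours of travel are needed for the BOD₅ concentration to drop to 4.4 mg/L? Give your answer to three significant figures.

After mixing, C = (635.0·1.600 + 150.0·166.0) / 785.0 = 25920/785.0 = 33.01 mg/L.
Half-life 0.28 d → k = ln 2 / 0.28 = 2.476 d⁻¹.
33.01·exp(−k·t) = 4.4 → t = ln(33.01/4.4)/k = 70340 s = 19.54 h.

19.5 h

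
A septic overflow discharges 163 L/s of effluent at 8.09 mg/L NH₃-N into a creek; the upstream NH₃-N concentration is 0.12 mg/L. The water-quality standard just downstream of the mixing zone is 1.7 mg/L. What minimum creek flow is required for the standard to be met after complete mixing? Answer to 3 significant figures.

Set C_mix = 1.7: (Q·0.1200 + 163.0·8.090) / (Q + 163.0) = 1.7
→ Q = 163.0·(8.090 − 1.7)/(1.7 − 0.1200) = 659.2 L/s.

659 L/s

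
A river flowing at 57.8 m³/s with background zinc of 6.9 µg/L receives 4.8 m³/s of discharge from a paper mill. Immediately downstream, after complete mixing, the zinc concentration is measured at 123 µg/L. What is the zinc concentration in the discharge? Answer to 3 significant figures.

Mass balance: 57.80·6.900 + 4.800·Cₑ = 62.60·123.0
→ Cₑ = (62.60·123.0 − 57.80·6.900) / 4.800 = 1521 µg/L.

1520 µg/L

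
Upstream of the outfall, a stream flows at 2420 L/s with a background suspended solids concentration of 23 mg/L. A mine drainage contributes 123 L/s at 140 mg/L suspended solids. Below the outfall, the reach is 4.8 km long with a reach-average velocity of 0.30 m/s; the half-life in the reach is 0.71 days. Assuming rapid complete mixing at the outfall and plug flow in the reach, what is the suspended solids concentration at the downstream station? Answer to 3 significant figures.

Conservation of mass: C = (2420·23.00 + 123.0·140.0) / 2543 = 72880/2543 = 28.66 mg/L.
Travel time t = 4.8·1000 / 0.30 = 16000 s = 4.444 h.
Half-life 0.71 d → k = ln 2 / 0.71 = 0.9763 d⁻¹.
Applying C = C₀e^(−kt): 28.66 × 0.8346 = 23.92 mg/L.

23.9 mg/L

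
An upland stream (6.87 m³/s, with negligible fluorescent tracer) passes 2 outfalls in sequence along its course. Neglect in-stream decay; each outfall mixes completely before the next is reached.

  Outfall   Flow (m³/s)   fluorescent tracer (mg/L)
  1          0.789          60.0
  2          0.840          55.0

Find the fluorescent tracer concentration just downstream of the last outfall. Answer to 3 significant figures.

11.0 mg/L

Outfall 1: combined Q = 7.659 m³/s; C = (6.870·0 + 0.7890·60.00)/7.659 = 6.181 mg/L.
Outfall 2: combined Q = 8.499 m³/s; C = (7.659·6.181 + 0.8400·55.00)/8.499 = 11.01 mg/L.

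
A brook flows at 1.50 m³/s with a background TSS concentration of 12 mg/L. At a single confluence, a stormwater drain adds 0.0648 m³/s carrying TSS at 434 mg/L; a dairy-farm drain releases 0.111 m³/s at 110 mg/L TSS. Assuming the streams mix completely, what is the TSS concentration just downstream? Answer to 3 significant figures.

34.8 mg/L

Mass balance: C = (1.500·12.00 + 0.06480·434.0 + 0.1110·110.0) / 1.676 = 58.33/1.676 = 34.81 mg/L.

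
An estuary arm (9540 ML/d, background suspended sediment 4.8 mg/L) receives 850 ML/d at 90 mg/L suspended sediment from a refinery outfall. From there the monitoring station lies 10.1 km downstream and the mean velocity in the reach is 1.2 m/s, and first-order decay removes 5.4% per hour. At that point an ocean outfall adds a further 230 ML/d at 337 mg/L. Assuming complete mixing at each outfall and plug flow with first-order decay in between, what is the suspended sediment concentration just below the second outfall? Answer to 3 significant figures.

17.4 mg/L

Mixed concentration C = ΣQC/ΣQ = (9540·4.800 + 850.0·90.00) / 10390 = 122300/10390 = 11.77 mg/L; combined flow 10390 ML/d.
Travel time t = 10.1·1000 / 1.2 = 8417 s = 2.338 h.
5.4%/h lost → k = −ln(1 − 0.054) = 0.05551 h⁻¹.
First-order decay: C = 11.77·exp(−k·t) = 11.77·0.8783 = 10.34 mg/L.
Second outfall: C = (10390·10.34 + 230.0·337.0)/10620 = 17.41 mg/L.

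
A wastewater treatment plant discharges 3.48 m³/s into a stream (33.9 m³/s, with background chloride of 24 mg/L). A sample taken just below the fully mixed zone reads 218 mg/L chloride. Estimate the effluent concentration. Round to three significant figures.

2110 mg/L

Mass balance: 33.90·24.00 + 3.480·Cₑ = 37.38·218.0
→ Cₑ = (37.38·218.0 − 33.90·24.00) / 3.480 = 2108 mg/L.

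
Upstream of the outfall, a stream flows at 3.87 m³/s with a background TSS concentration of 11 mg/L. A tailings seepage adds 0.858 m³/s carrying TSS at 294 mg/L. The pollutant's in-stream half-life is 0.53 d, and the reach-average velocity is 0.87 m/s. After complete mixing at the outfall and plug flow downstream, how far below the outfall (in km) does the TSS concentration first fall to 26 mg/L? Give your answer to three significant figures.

After mixing, C = (3.870·11.00 + 0.8580·294.0) / 4.728 = 294.8/4.728 = 62.36 mg/L.
Half-life 0.53 d → k = ln 2 / 0.53 = 1.308 d⁻¹.
Set 62.36·exp(−k·t) = 26 → t = ln(62.36/26)/k = 57790 s = 16.05 h.
Distance = v·t = 0.87·57790 = 50280 m = 50.28 km.

50.3 km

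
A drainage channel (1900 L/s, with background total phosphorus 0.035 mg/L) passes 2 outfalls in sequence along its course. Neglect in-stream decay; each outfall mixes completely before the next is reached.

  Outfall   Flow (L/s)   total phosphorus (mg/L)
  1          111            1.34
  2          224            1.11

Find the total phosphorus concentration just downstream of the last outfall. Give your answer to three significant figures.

0.208 mg/L

Below outfall 1: Q → 2011 L/s, C = (1900·0.03500 + 111.0·1.340)/2011 = 0.1070 mg/L.
Below outfall 2: Q → 2235 L/s, C = (2011·0.1070 + 224.0·1.110)/2235 = 0.2076 mg/L.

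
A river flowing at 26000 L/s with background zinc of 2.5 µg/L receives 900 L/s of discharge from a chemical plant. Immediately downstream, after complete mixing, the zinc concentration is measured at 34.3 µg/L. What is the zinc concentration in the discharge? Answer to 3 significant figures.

Mass balance: 26000·2.500 + 900.0·Cₑ = 26900·34.30
→ Cₑ = (26900·34.30 − 26000·2.500) / 900.0 = 953.0 µg/L.

953 µg/L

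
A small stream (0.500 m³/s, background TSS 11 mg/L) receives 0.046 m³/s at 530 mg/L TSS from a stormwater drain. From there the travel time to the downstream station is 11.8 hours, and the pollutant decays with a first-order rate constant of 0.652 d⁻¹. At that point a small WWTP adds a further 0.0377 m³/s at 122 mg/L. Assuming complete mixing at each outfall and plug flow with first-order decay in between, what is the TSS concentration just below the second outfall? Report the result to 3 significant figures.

45.0 mg/L

After mixing, C = (0.5000·11.00 + 0.04600·530.0) / 0.5460 = 29.88/0.5460 = 54.73 mg/L; combined flow 0.5460 m³/s.
First-order decay: C = 54.73·exp(−k·t) = 54.73·0.7257 = 39.72 mg/L.
Second outfall: C = (0.5460·39.72 + 0.03770·122.0)/0.5837 = 45.03 mg/L.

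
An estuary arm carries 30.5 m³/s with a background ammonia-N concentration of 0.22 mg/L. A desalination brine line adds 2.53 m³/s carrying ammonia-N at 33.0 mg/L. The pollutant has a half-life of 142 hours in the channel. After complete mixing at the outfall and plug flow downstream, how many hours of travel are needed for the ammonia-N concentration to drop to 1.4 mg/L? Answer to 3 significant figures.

Mixed concentration C = ΣQC/ΣQ = (30.50·0.2200 + 2.530·33.00) / 33.03 = 90.20/33.03 = 2.731 mg/L.
Half-life 142 h → k = ln 2 / 142 = 0.004881 h⁻¹ = 0.1172 d⁻¹.
2.731·exp(−k·t) = 1.4 → t = ln(2.731/1.4)/k = 492800 s = 136.9 h.

137 h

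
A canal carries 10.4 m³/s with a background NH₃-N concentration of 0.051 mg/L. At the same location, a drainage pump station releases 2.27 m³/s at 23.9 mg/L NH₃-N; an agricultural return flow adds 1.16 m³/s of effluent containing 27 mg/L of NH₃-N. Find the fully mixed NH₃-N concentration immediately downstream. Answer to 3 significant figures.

Flow-weighted average: C = (10.40·0.05100 + 2.270·23.90 + 1.160·27.00) / 13.83 = 86.10/13.83 = 6.226 mg/L.

6.23 mg/L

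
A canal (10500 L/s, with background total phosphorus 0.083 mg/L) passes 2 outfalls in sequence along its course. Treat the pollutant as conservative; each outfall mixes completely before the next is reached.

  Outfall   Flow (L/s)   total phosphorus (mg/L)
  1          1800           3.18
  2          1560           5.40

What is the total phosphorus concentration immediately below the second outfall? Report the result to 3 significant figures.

1.08 mg/L

After outfall 1: Q = 10500 + 1800 = 12300 L/s; C = (10500·0.08300 + 1800·3.180)/12300 = 0.5362 mg/L.
After outfall 2: Q = 12300 + 1560 = 13860 L/s; C = (12300·0.5362 + 1560·5.400)/13860 = 1.084 mg/L.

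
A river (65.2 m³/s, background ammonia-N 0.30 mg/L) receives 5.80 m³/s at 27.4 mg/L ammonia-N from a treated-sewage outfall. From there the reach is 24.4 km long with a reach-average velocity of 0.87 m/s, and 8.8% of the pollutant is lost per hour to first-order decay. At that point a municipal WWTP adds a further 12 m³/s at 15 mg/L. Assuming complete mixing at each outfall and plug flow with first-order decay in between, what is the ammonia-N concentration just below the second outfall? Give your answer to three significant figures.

3.22 mg/L

Mixed concentration C = ΣQC/ΣQ = (65.20·0.3000 + 5.800·27.40) / 71.00 = 178.5/71.00 = 2.514 mg/L; combined flow 71.00 m³/s.
Travel time t = 24.4·1000 / 0.87 = 28050 s = 7.791 h.
8.8%/h lost → k = −ln(1 − 0.088) = 0.09212 h⁻¹.
Decay over the reach: 2.514·exp(−kt) = 2.514·0.4879 = 1.227 mg/L.
At the second outfall, C = (71.00·1.227 + 12.00·15.00) / (71.00 + 12.00) = 3.218 mg/L.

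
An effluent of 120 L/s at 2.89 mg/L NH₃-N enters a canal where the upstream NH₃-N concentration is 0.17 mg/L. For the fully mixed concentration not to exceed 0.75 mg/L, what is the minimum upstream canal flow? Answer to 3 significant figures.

Set C_mix = 0.75: (Q·0.1700 + 120.0·2.890) / (Q + 120.0) = 0.75
→ Q = 120.0·(2.890 − 0.75)/(0.75 − 0.1700) = 442.8 L/s.

443 L/s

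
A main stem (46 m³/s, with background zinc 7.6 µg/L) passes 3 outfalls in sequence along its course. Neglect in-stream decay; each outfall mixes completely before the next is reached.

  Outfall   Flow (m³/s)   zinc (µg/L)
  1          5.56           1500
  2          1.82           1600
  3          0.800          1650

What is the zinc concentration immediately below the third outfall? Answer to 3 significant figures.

238 µg/L

Outfall 1: combined Q = 51.56 m³/s; C = (46.00·7.600 + 5.560·1500)/51.56 = 168.5 µg/L.
Outfall 2: combined Q = 53.38 m³/s; C = (51.56·168.5 + 1.820·1600)/53.38 = 217.3 µg/L.
Outfall 3: combined Q = 54.18 m³/s; C = (53.38·217.3 + 0.8000·1650)/54.18 = 238.5 µg/L.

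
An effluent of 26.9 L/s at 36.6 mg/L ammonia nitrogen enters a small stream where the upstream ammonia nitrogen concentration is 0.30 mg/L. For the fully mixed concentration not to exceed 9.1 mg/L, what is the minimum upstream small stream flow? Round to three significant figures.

Set C_mix = 9.1: (Q·0.3000 + 26.90·36.60) / (Q + 26.90) = 9.1
→ Q = 26.90·(36.60 − 9.1)/(9.1 − 0.3000) = 84.06 L/s.

84.1 L/s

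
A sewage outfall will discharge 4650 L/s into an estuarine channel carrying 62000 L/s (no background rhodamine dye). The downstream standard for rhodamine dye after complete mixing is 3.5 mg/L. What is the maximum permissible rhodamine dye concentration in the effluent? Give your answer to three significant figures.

50.2 mg/L

At the limit, (Qr·Cr + Qe·Cₑ)/(Qr + Qe) = 3.5:
Cₑ = (66650·3.5 − 62000·0) / 4650 = 50.17 mg/L.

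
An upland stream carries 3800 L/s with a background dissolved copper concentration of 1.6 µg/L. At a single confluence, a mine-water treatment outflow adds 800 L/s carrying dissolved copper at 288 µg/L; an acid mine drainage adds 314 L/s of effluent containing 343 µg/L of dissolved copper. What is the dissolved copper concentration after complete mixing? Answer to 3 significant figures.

70.0 µg/L

Mixed concentration C = ΣQC/ΣQ = (3800·1.600 + 800.0·288.0 + 314.0·343.0) / 4914 = 344200/4914 = 70.04 µg/L.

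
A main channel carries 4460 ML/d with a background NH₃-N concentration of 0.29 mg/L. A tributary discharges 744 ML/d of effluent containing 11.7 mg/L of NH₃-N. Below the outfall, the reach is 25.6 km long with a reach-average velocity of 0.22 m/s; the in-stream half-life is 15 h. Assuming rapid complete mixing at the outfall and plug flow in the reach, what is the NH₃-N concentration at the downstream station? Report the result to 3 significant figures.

Mass balance: C = (4460·0.2900 + 744.0·11.70) / 5204 = 9998/5204 = 1.921 mg/L.
Travel time t = 25.6·1000 / 0.22 = 116400 s = 32.32 h.
Half-life 15 h → k = ln 2 / 15 = 0.04621 h⁻¹ = 1.109 d⁻¹.
After decay, C = 1.921 × e^(−kt) = 1.921 × 0.2246 = 0.4314 mg/L.

0.431 mg/L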